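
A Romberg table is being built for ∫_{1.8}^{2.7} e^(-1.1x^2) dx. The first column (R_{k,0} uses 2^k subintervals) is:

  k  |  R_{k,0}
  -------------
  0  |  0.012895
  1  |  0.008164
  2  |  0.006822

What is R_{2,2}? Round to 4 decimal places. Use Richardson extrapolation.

0.0064

R_{1,1} = 0.008164 + (0.008164 − 0.012895)/3 = 0.006587
R_{2,1} = 0.006822 + (0.006822 − 0.008164)/3 = 0.006375
R_{2,2} = (16·0.006375 − 0.006587) / 15 = 0.006361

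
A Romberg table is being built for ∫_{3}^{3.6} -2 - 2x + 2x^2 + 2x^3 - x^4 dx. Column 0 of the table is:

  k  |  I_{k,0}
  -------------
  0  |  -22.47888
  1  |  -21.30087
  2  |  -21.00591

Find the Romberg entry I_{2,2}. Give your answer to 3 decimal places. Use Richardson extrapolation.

Richardson extrapolation on the trapezoidal column (denominator 4−1=3):
I_{1,1} = -21.30087 + (-21.30087 − (-22.47888))/3 = -20.90820
I_{2,1} = -21.00591 + (-21.00591 − (-21.30087))/3 = -20.90759
I_{2,2} = (16·(-20.90759) − (-20.90820)) / 15 = -20.90755

-20.908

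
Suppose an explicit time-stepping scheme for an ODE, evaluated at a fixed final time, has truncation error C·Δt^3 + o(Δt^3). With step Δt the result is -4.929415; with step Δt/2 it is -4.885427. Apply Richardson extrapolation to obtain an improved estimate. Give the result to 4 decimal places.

-4.8791

The leading error scales as Δt^3; refining by a factor of 2 reduces it by 2^3 = 8.
Extrapolated value = (8·A(Δt/2) − A(Δt)) / (8 − 1)
= (8·(-4.885427) − (-4.929415)) / 7
= -34.154001 / 7 = -4.879143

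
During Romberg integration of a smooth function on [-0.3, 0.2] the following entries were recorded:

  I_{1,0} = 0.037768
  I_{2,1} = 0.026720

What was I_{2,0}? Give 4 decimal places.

From I_{2,1} = (4·I_{2,0} − I_{1,0})/3, solve for I_{2,0}:
4·I_{2,0} = 3·0.026720 + 0.037768 = 0.117928
I_{2,0} = 0.029482

0.0295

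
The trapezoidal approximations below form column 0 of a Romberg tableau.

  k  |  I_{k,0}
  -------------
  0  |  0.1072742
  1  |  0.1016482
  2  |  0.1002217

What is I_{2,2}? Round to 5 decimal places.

I_{1,1} = 0.1016482 + (0.1016482 − 0.1072742)/3 = 0.0997729
I_{2,1} = (4·0.1002217 − 0.1016482) / 3 = 0.0997462
I_{2,2} = (16·0.0997462 − 0.0997729) / 15 = 0.0997444

0.09974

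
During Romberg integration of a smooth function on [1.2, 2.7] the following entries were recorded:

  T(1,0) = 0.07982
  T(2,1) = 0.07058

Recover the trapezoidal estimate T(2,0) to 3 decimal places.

0.073

From T(2,1) = (4·T(2,0) − T(1,0))/3, solve for T(2,0):
4·T(2,0) = 3·0.07058 + 0.07982 = 0.29156
T(2,0) = 0.07289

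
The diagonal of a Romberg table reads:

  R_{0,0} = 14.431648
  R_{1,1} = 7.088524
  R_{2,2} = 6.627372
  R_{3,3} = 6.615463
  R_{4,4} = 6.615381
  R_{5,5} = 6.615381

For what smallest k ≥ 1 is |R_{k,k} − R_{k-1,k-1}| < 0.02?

k = 3

|R_{1,1} − R_{0,0}| = 7.343124 ≥ 0.02
|R_{2,2} − R_{1,1}| = 0.461152 ≥ 0.02
|R_{3,3} − R_{2,2}| = 0.011909 < 0.02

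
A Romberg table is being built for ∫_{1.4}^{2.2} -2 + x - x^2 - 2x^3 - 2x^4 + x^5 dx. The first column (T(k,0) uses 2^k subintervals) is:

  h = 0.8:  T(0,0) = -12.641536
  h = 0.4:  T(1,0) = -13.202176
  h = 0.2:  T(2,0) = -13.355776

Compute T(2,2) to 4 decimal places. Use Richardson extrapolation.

-13.4082

T(1,1) = -13.202176 + (-13.202176 − (-12.641536))/3 = -13.389056
T(2,1) = -13.355776 + (-13.355776 − (-13.202176))/3 = -13.406976
T(2,2) = -13.406976 + (-13.406976 − (-13.389056))/15 = -13.408171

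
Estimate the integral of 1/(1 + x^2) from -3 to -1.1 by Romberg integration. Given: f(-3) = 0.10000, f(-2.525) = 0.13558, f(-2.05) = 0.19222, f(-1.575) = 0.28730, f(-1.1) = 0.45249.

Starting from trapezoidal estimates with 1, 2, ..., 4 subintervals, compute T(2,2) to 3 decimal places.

T(0,0) (trapezoid, 1 panel, h=1.9000): 0.52487
T(1,0) (trapezoid, 2 panels, h=0.9500): 0.44504
T(2,0) (trapezoid, 4 panels, h=0.4750): 0.42339
T(1,1) = 0.44504 + (0.44504 − 0.52487)/3 = 0.41843
T(2,1) = 0.42339 + (0.42339 − 0.44504)/3 = 0.41617
T(2,2) = 0.41617 + (0.41617 − 0.41843)/15 = 0.41602

0.416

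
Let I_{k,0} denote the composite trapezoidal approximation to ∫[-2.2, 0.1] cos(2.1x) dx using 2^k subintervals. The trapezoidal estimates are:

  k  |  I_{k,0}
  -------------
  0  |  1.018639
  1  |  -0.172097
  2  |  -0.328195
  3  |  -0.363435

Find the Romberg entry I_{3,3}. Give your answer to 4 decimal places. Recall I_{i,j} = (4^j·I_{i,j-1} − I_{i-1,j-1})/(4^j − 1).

Richardson extrapolation on the trapezoidal column (denominator 4−1=3):
I_{1,1} = (4·(-0.172097) − 1.018639) / 3 = -0.569009
I_{2,1} = -0.328195 + (-0.328195 − (-0.172097))/3 = -0.380228
I_{3,1} = -0.363435 + (-0.363435 − (-0.328195))/3 = -0.375182
I_{2,2} = (16·(-0.380228) − (-0.569009)) / 15 = -0.367643
I_{3,2} = -0.375182 + (-0.375182 − (-0.380228))/15 = -0.374846
I_{3,3} = (64·(-0.374846) − (-0.367643)) / 63 = -0.374960

-0.3750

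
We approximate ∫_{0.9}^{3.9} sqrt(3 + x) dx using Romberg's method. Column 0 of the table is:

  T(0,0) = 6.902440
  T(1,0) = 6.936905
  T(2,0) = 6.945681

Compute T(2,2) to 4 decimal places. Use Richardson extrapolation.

Richardson extrapolation on the trapezoidal column (denominator 4−1=3):
T(1,1) = 6.936905 + (6.936905 − 6.902440)/3 = 6.948393
T(2,1) = (4·6.945681 − 6.936905) / 3 = 6.948606
T(2,2) = 6.948606 + (6.948606 − 6.948393)/15 = 6.948620

6.9486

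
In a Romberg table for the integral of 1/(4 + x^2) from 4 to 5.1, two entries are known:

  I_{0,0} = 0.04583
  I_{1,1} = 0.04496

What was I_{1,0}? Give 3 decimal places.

0.045

From I_{1,1} = (4·I_{1,0} − I_{0,0})/3, solve for I_{1,0}:
4·I_{1,0} = 3·0.04496 + 0.04583 = 0.18071
I_{1,0} = 0.04518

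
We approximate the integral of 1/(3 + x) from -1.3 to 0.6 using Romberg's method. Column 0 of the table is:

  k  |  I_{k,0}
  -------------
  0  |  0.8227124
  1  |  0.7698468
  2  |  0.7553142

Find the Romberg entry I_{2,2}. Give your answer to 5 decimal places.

0.75035

Richardson extrapolation on the trapezoidal column (denominator 4−1=3):
I_{1,1} = (4·0.7698468 − 0.8227124) / 3 = 0.7522249
I_{2,1} = 0.7553142 + (0.7553142 − 0.7698468)/3 = 0.7504700
I_{2,2} = 0.7504700 + (0.7504700 − 0.7522249)/15 = 0.7503530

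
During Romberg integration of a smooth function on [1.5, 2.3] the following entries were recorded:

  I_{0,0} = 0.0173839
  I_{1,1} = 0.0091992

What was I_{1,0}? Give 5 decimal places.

From I_{1,1} = (4·I_{1,0} − I_{0,0})/3, solve for I_{1,0}:
4·I_{1,0} = 3·0.0091992 + 0.0173839 = 0.0449815
I_{1,0} = 0.0112454

0.01125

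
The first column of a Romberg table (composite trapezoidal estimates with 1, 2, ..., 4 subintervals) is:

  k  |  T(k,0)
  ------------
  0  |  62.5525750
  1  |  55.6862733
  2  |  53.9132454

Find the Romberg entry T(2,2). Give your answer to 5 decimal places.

53.31722

Richardson extrapolation on the trapezoidal column (denominator 4−1=3):
T(1,1) = (4·55.6862733 − 62.5525750) / 3 = 53.3975061
T(2,1) = (4·53.9132454 − 55.6862733) / 3 = 53.3222361
T(2,2) = 53.3222361 + (53.3222361 − 53.3975061)/15 = 53.3172181
(Column j=1 coincides with Simpson's rule on the same nodes.)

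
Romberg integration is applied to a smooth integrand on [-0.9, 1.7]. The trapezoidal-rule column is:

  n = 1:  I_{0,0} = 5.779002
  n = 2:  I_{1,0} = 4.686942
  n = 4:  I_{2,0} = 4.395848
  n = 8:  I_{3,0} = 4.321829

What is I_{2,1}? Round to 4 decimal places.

Richardson extrapolation on the trapezoidal column (denominator 4−1=3):
I_{2,1} = (4·4.395848 − 4.686942) / 3 = 4.298817

4.2988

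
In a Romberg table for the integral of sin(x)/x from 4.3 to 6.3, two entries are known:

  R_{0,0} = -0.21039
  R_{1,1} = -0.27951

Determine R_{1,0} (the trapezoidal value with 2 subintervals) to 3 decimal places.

-0.262

From R_{1,1} = (4·R_{1,0} − R_{0,0})/3, solve for R_{1,0}:
4·R_{1,0} = 3·(-0.27951) + (-0.21039) = -1.04892
R_{1,0} = -0.26223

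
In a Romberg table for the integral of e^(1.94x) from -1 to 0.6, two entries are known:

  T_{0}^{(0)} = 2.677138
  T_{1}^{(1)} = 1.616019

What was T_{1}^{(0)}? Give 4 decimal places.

From T_{1}^{(1)} = (4·T_{1}^{(0)} − T_{0}^{(0)})/3, solve for T_{1}^{(0)}:
4·T_{1}^{(0)} = 3·1.616019 + 2.677138 = 7.525195
T_{1}^{(0)} = 1.881299

1.8813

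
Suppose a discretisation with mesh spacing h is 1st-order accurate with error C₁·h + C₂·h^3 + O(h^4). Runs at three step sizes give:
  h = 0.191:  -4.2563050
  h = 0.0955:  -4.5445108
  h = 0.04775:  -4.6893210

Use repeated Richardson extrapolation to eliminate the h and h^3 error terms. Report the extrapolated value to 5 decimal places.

First eliminate the h term (factor 2^1 = 2):
  B₁ = (2·(-4.5445108) − (-4.2563050))/1 = -4.8327166
  B₂ = (2·(-4.6893210) − (-4.5445108))/1 = -4.8341312
Then eliminate the h^3 term (factor 2^3 = 8):
  (8·(-4.8341312) − (-4.8327166))/7 = -4.8343333

-4.83433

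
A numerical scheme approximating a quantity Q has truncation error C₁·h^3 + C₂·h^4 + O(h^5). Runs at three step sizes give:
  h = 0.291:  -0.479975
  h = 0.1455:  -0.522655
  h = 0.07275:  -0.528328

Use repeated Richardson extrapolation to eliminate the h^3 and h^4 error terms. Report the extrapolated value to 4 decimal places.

-0.5292

First eliminate the h^3 term (factor 2^3 = 8):
  B₁ = (8·(-0.522655) − (-0.479975))/7 = -0.528752
  B₂ = (8·(-0.528328) − (-0.522655))/7 = -0.529138
Then eliminate the h^4 term (factor 2^4 = 16):
  (16·(-0.529138) − (-0.528752))/15 = -0.529164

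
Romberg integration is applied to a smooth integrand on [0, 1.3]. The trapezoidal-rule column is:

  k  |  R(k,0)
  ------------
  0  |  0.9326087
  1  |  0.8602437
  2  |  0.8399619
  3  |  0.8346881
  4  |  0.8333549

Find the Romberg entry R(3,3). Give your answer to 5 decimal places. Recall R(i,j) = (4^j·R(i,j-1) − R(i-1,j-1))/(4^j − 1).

0.83291

Richardson extrapolation on the trapezoidal column (denominator 4−1=3):
R(1,1) = (4·0.8602437 − 0.9326087) / 3 = 0.8361220
R(2,1) = 0.8399619 + (0.8399619 − 0.8602437)/3 = 0.8332013
R(3,1) = 0.8346881 + (0.8346881 − 0.8399619)/3 = 0.8329302
R(2,2) = (16·0.8332013 − 0.8361220) / 15 = 0.8330066
R(3,2) = 0.8329302 + (0.8329302 − 0.8332013)/15 = 0.8329121
R(3,3) = (64·0.8329121 − 0.8330066) / 63 = 0.8329106
(Column j=1 coincides with Simpson's rule on the same nodes.)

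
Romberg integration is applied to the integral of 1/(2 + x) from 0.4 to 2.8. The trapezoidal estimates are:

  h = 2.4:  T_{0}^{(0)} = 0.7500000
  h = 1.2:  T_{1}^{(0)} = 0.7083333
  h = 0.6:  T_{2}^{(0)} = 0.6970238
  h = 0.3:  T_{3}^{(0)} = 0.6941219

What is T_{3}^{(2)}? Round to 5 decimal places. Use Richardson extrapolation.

0.69315

Richardson extrapolation on the trapezoidal column (denominator 4−1=3):
T_{2}^{(1)} = 0.6970238 + (0.6970238 − 0.7083333)/3 = 0.6932540
T_{3}^{(1)} = (4·0.6941219 − 0.6970238) / 3 = 0.6931546
T_{3}^{(2)} = 0.6931546 + (0.6931546 − 0.6932540)/15 = 0.6931480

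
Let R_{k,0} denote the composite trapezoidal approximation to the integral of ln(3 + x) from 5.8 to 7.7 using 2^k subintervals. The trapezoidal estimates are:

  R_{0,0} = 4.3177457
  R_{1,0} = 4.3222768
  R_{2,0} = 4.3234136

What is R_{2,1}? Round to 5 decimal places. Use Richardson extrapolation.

Richardson extrapolation on the trapezoidal column (denominator 4−1=3):
R_{2,1} = 4.3234136 + (4.3234136 − 4.3222768)/3 = 4.3237925
(Column j=1 coincides with Simpson's rule on the same nodes.)

4.32379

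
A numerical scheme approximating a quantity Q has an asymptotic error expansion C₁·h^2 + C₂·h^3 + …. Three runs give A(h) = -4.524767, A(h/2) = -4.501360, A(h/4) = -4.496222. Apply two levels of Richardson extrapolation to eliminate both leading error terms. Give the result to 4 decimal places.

-4.4946

First eliminate the h^2 term (factor 2^2 = 4):
  B₁ = (4·(-4.501360) − (-4.524767))/3 = -4.493558
  B₂ = (4·(-4.496222) − (-4.501360))/3 = -4.494509
Then eliminate the h^3 term (factor 2^3 = 8):
  (8·(-4.494509) − (-4.493558))/7 = -4.494645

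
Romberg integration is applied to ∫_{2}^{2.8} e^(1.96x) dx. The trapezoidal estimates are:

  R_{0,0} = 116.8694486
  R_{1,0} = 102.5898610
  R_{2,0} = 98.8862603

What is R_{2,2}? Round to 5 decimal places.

R_{1,1} = 102.5898610 + (102.5898610 − 116.8694486)/3 = 97.8299985
R_{2,1} = 98.8862603 + (98.8862603 − 102.5898610)/3 = 97.6517267
R_{2,2} = (16·97.6517267 − 97.8299985) / 15 = 97.6398419
(Column j=1 coincides with Simpson's rule on the same nodes.)

97.63984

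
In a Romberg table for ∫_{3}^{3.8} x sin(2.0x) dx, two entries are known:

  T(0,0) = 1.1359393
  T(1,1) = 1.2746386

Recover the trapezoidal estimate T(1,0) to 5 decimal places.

1.23996

From T(1,1) = (4·T(1,0) − T(0,0))/3, solve for T(1,0):
4·T(1,0) = 3·1.2746386 + 1.1359393 = 4.9598551
T(1,0) = 1.2399638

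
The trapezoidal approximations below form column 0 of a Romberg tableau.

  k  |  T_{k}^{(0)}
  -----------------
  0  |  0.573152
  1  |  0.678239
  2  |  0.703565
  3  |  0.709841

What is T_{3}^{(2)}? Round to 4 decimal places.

0.7119

T_{2}^{(1)} = 0.703565 + (0.703565 − 0.678239)/3 = 0.712007
T_{3}^{(1)} = 0.709841 + (0.709841 − 0.703565)/3 = 0.711933
T_{3}^{(2)} = (16·0.711933 − 0.712007) / 15 = 0.711928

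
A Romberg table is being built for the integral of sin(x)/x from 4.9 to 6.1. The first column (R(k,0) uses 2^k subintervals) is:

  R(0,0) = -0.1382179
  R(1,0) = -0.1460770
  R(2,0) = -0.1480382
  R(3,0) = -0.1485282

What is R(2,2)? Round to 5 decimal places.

-0.14869

Richardson extrapolation on the trapezoidal column (denominator 4−1=3):
R(1,1) = (4·(-0.1460770) − (-0.1382179)) / 3 = -0.1486967
R(2,1) = -0.1480382 + (-0.1480382 − (-0.1460770))/3 = -0.1486919
R(2,2) = -0.1486919 + (-0.1486919 − (-0.1486967))/15 = -0.1486916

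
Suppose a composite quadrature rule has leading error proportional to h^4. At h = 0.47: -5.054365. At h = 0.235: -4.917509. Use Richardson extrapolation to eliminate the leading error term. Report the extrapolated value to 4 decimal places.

-4.9084

Extrapolated value = (16·A(h/2) − A(h)) / (16 − 1)
= (16·(-4.917509) − (-5.054365)) / 15
= -73.625779 / 15 = -4.908385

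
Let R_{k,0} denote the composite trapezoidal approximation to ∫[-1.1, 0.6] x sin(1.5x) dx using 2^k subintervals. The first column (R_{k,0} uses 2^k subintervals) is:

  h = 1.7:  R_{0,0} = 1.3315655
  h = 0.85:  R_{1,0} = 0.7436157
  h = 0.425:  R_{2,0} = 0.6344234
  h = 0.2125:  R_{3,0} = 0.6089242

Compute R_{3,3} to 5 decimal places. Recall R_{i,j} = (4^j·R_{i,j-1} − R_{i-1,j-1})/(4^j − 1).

0.60057

Richardson extrapolation on the trapezoidal column (denominator 4−1=3):
R_{1,1} = 0.7436157 + (0.7436157 − 1.3315655)/3 = 0.5476324
R_{2,1} = 0.6344234 + (0.6344234 − 0.7436157)/3 = 0.5980260
R_{3,1} = (4·0.6089242 − 0.6344234) / 3 = 0.6004245
R_{2,2} = (16·0.5980260 − 0.5476324) / 15 = 0.6013856
R_{3,2} = 0.6004245 + (0.6004245 − 0.5980260)/15 = 0.6005844
R_{3,3} = 0.6005844 + (0.6005844 − 0.6013856)/63 = 0.6005717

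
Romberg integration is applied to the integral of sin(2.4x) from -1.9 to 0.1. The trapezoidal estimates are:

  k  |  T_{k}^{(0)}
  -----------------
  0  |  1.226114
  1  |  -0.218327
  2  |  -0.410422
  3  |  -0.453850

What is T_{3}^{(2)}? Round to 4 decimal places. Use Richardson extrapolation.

-0.4679

Richardson extrapolation on the trapezoidal column (denominator 4−1=3):
T_{2}^{(1)} = -0.410422 + (-0.410422 − (-0.218327))/3 = -0.474454
T_{3}^{(1)} = -0.453850 + (-0.453850 − (-0.410422))/3 = -0.468326
T_{3}^{(2)} = (16·(-0.468326) − (-0.474454)) / 15 = -0.467917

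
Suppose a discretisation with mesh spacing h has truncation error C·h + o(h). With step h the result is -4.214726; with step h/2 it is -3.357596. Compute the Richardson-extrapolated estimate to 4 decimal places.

-2.5005

Extrapolated value = (2·A(h/2) − A(h)) / (2 − 1)
= (2·(-3.357596) − (-4.214726)) / 1
= -2.500466 / 1 = -2.500466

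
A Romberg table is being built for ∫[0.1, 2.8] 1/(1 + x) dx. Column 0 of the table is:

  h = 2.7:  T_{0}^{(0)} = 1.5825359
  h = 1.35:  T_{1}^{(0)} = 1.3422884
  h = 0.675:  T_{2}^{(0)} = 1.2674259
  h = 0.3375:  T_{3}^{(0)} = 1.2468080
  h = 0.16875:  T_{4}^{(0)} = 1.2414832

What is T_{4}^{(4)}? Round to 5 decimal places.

1.23969

Richardson extrapolation on the trapezoidal column (denominator 4−1=3):
T_{1}^{(1)} = (4·1.3422884 − 1.5825359) / 3 = 1.2622059
T_{2}^{(1)} = (4·1.2674259 − 1.3422884) / 3 = 1.2424717
T_{3}^{(1)} = (4·1.2468080 − 1.2674259) / 3 = 1.2399354
T_{4}^{(1)} = (4·1.2414832 − 1.2468080) / 3 = 1.2397083
T_{2}^{(2)} = 1.2424717 + (1.2424717 − 1.2622059)/15 = 1.2411561
T_{3}^{(2)} = (16·1.2399354 − 1.2424717) / 15 = 1.2397663
T_{4}^{(2)} = 1.2397083 + (1.2397083 − 1.2399354)/15 = 1.2396932
T_{3}^{(3)} = 1.2397663 + (1.2397663 − 1.2411561)/63 = 1.2397442
T_{4}^{(3)} = 1.2396932 + (1.2396932 − 1.2397663)/63 = 1.2396920
T_{4}^{(4)} = 1.2396920 + (1.2396920 − 1.2397442)/255 = 1.2396918
(Column j=1 coincides with Simpson's rule on the same nodes.)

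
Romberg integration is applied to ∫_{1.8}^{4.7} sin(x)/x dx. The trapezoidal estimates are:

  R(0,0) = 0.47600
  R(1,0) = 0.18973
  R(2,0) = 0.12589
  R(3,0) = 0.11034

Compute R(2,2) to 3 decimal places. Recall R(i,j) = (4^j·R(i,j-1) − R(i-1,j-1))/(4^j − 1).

Richardson extrapolation on the trapezoidal column (denominator 4−1=3):
R(1,1) = 0.18973 + (0.18973 − 0.47600)/3 = 0.09431
R(2,1) = 0.12589 + (0.12589 − 0.18973)/3 = 0.10461
R(2,2) = (16·0.10461 − 0.09431) / 15 = 0.10530

0.105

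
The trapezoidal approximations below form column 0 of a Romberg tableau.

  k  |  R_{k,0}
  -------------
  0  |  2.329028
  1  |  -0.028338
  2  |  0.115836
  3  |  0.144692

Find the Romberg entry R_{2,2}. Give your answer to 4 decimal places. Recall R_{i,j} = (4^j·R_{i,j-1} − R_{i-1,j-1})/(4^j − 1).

0.2291

R_{1,1} = (4·(-0.028338) − 2.329028) / 3 = -0.814127
R_{2,1} = (4·0.115836 − (-0.028338)) / 3 = 0.163894
R_{2,2} = (16·0.163894 − (-0.814127)) / 15 = 0.229095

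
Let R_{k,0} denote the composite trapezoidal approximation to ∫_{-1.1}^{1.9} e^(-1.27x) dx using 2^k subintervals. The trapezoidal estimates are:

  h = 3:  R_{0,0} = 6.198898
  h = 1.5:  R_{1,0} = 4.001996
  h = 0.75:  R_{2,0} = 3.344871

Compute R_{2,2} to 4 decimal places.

Richardson extrapolation on the trapezoidal column (denominator 4−1=3):
R_{1,1} = 4.001996 + (4.001996 − 6.198898)/3 = 3.269695
R_{2,1} = (4·3.344871 − 4.001996) / 3 = 3.125829
R_{2,2} = 3.125829 + (3.125829 − 3.269695)/15 = 3.116238
(Column j=1 coincides with Simpson's rule on the same nodes.)

3.1162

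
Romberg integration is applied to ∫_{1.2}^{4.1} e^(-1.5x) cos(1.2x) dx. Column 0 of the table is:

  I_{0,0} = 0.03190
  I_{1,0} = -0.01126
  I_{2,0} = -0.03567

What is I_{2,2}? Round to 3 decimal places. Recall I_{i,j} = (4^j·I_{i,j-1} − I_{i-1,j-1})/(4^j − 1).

-0.045

Richardson extrapolation on the trapezoidal column (denominator 4−1=3):
I_{1,1} = -0.01126 + (-0.01126 − 0.03190)/3 = -0.02565
I_{2,1} = -0.03567 + (-0.03567 − (-0.01126))/3 = -0.04381
I_{2,2} = (16·(-0.04381) − (-0.02565)) / 15 = -0.04502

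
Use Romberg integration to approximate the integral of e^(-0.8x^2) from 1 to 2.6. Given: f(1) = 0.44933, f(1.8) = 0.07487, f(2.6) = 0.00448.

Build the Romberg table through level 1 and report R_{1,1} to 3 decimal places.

0.201

R_{0,0} (trapezoid, 1 panel, h=1.6000): 0.36305
R_{1,0} (trapezoid, 2 panels, h=0.8000): 0.24142
R_{1,1} = 0.24142 + (0.24142 − 0.36305)/3 = 0.20088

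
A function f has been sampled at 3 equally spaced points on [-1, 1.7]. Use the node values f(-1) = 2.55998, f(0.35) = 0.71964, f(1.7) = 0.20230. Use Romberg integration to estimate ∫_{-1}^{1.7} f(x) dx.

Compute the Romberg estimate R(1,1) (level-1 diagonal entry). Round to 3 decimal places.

2.538

R(0,0) (trapezoid, 1 panel, h=2.7000): 3.72908
R(1,0) (trapezoid, 2 panels, h=1.3500): 2.83605
R(1,1) = 2.83605 + (2.83605 − 3.72908)/3 = 2.53837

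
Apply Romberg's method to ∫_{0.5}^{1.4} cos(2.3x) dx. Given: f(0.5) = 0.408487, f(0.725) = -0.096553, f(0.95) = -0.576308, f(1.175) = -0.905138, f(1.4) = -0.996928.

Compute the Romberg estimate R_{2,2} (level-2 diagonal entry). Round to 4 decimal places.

R_{0,0} (trapezoid, 1 panel, h=0.9000): -0.264798
R_{1,0} (trapezoid, 2 panels, h=0.4500): -0.391738
R_{2,0} (trapezoid, 4 panels, h=0.2250): -0.421249
R_{1,1} = -0.391738 + (-0.391738 − (-0.264798))/3 = -0.434051
R_{2,1} = -0.421249 + (-0.421249 − (-0.391738))/3 = -0.431086
R_{2,2} = -0.431086 + (-0.431086 − (-0.434051))/15 = -0.430888

-0.4309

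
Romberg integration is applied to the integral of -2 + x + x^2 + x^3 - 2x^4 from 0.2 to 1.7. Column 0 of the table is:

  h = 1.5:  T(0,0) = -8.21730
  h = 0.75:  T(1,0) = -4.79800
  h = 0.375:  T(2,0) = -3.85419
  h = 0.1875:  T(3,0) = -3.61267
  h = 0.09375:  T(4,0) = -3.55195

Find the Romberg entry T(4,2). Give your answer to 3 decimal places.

T(3,1) = (4·(-3.61267) − (-3.85419)) / 3 = -3.53216
T(4,1) = -3.55195 + (-3.55195 − (-3.61267))/3 = -3.53171
T(4,2) = -3.53171 + (-3.53171 − (-3.53216))/15 = -3.53168
(Column j=1 coincides with Simpson's rule on the same nodes.)

-3.532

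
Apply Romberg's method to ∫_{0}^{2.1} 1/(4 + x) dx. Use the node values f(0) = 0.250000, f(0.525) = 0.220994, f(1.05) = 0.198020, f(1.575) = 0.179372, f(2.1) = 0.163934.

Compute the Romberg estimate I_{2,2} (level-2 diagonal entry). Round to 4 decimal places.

I_{0,0} (trapezoid, 1 panel, h=2.1000): 0.434631
I_{1,0} (trapezoid, 2 panels, h=1.0500): 0.425236
I_{2,0} (trapezoid, 4 panels, h=0.5250): 0.422810
I_{1,1} = 0.425236 + (0.425236 − 0.434631)/3 = 0.422104
I_{2,1} = 0.422810 + (0.422810 − 0.425236)/3 = 0.422001
I_{2,2} = 0.422001 + (0.422001 − 0.422104)/15 = 0.421994

0.4220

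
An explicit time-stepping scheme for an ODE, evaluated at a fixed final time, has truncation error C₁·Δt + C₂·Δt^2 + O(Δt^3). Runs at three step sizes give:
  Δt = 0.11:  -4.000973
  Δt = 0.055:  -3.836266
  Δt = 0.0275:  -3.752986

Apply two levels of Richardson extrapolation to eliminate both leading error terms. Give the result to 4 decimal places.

First eliminate the Δt term (factor 2^1 = 2):
  B₁ = (2·(-3.836266) − (-4.000973))/1 = -3.671559
  B₂ = (2·(-3.752986) − (-3.836266))/1 = -3.669706
Then eliminate the Δt^2 term (factor 2^2 = 4):
  (4·(-3.669706) − (-3.671559))/3 = -3.669088

-3.6691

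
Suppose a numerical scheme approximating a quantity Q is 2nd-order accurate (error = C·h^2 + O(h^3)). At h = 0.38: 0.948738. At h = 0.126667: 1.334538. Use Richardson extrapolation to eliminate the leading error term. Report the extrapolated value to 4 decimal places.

1.3828

Extrapolated value = (9·A(h/3) − A(h)) / (9 − 1)
= (9·1.334538 − 0.948738) / 8
= 11.062104 / 8 = 1.382763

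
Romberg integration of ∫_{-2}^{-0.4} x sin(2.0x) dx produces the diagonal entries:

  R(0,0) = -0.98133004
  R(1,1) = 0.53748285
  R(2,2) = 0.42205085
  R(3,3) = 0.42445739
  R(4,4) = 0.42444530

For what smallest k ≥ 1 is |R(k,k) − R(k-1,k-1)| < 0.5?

k = 2

|R(1,1) − R(0,0)| = 1.51881289 ≥ 0.5
|R(2,2) − R(1,1)| = 0.11543200 < 0.5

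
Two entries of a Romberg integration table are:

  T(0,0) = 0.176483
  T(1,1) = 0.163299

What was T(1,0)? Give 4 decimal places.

0.1666

From T(1,1) = (4·T(1,0) − T(0,0))/3, solve for T(1,0):
4·T(1,0) = 3·0.163299 + 0.176483 = 0.666380
T(1,0) = 0.166595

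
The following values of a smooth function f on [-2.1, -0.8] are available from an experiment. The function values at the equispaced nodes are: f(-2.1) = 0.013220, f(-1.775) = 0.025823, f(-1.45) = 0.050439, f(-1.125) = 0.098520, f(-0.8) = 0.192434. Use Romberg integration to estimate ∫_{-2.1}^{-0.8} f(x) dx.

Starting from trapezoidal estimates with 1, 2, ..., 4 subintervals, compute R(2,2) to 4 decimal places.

0.0870

R(0,0) (trapezoid, 1 panel, h=1.3000): 0.133675
R(1,0) (trapezoid, 2 panels, h=0.6500): 0.099623
R(2,0) (trapezoid, 4 panels, h=0.3250): 0.090223
R(1,1) = 0.099623 + (0.099623 − 0.133675)/3 = 0.088272
R(2,1) = 0.090223 + (0.090223 − 0.099623)/3 = 0.087090
R(2,2) = 0.087090 + (0.087090 − 0.088272)/15 = 0.087011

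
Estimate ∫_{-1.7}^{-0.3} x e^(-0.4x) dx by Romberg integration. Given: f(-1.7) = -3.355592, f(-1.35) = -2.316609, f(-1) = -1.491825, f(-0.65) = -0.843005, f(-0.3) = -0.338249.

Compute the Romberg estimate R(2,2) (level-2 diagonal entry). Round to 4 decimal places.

R(0,0) (trapezoid, 1 panel, h=1.4000): -2.585689
R(1,0) (trapezoid, 2 panels, h=0.7000): -2.337122
R(2,0) (trapezoid, 4 panels, h=0.3500): -2.274426
R(1,1) = -2.337122 + (-2.337122 − (-2.585689))/3 = -2.254266
R(2,1) = -2.274426 + (-2.274426 − (-2.337122))/3 = -2.253527
R(2,2) = -2.253527 + (-2.253527 − (-2.254266))/15 = -2.253478

-2.2535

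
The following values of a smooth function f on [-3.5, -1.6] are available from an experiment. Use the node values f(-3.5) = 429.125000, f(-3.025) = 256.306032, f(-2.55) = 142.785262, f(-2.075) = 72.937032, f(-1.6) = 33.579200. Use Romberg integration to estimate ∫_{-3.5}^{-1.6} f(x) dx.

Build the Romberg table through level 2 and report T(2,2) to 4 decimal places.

326.9716

T(0,0) (trapezoid, 1 panel, h=1.9000): 439.568990
T(1,0) (trapezoid, 2 panels, h=0.9500): 355.430494
T(2,0) (trapezoid, 4 panels, h=0.4750): 334.105702
T(1,1) = 355.430494 + (355.430494 − 439.568990)/3 = 327.384329
T(2,1) = 334.105702 + (334.105702 − 355.430494)/3 = 326.997438
T(2,2) = 326.997438 + (326.997438 − 327.384329)/15 = 326.971645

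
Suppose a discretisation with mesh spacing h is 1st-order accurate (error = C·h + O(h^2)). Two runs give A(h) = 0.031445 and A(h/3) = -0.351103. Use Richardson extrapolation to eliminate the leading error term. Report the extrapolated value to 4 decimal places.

-0.5424

Extrapolated value = (3·A(h/3) − A(h)) / (3 − 1)
= (3·(-0.351103) − 0.031445) / 2
= -1.084754 / 2 = -0.542377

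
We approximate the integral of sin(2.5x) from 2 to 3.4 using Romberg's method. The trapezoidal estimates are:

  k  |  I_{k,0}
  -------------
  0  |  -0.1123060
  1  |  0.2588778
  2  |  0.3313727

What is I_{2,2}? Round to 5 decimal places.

0.35373

Richardson extrapolation on the trapezoidal column (denominator 4−1=3):
I_{1,1} = 0.2588778 + (0.2588778 − (-0.1123060))/3 = 0.3826057
I_{2,1} = 0.3313727 + (0.3313727 − 0.2588778)/3 = 0.3555377
I_{2,2} = (16·0.3555377 − 0.3826057) / 15 = 0.3537332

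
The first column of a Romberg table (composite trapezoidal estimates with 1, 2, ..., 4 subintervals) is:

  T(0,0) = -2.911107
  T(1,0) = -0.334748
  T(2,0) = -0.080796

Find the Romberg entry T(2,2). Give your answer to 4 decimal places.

T(1,1) = (4·(-0.334748) − (-2.911107)) / 3 = 0.524038
T(2,1) = (4·(-0.080796) − (-0.334748)) / 3 = 0.003855
T(2,2) = (16·0.003855 − 0.524038) / 15 = -0.030824

-0.0308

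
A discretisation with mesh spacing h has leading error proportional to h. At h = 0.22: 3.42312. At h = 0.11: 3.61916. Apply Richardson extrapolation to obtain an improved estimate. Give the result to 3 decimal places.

3.815

Extrapolated value = (2·A(h/2) − A(h)) / (2 − 1)
= (2·3.61916 − 3.42312) / 1
= 3.81520 / 1 = 3.81520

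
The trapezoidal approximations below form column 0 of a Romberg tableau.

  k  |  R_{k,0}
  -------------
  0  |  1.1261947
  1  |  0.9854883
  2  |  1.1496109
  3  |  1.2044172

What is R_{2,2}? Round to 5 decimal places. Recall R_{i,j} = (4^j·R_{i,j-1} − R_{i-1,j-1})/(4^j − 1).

Richardson extrapolation on the trapezoidal column (denominator 4−1=3):
R_{1,1} = (4·0.9854883 − 1.1261947) / 3 = 0.9385862
R_{2,1} = 1.1496109 + (1.1496109 − 0.9854883)/3 = 1.2043184
R_{2,2} = (16·1.2043184 − 0.9385862) / 15 = 1.2220339

1.22203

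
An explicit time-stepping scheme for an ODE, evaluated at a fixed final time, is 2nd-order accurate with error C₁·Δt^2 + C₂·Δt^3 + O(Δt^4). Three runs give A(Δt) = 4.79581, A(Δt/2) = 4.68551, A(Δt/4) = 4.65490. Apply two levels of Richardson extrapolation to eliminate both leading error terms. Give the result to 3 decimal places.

First eliminate the Δt^2 term (factor 2^2 = 4):
  B₁ = (4·4.68551 − 4.79581)/3 = 4.64874
  B₂ = (4·4.65490 − 4.68551)/3 = 4.64470
Then eliminate the Δt^3 term (factor 2^3 = 8):
  (8·4.64470 − 4.64874)/7 = 4.64412

4.644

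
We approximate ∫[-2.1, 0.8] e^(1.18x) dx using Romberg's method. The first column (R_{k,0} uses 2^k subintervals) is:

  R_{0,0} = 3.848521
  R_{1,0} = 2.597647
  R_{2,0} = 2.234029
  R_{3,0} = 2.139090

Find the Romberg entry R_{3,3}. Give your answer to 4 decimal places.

2.1071

Richardson extrapolation on the trapezoidal column (denominator 4−1=3):
R_{1,1} = (4·2.597647 − 3.848521) / 3 = 2.180689
R_{2,1} = 2.234029 + (2.234029 − 2.597647)/3 = 2.112823
R_{3,1} = 2.139090 + (2.139090 − 2.234029)/3 = 2.107444
R_{2,2} = (16·2.112823 − 2.180689) / 15 = 2.108299
R_{3,2} = 2.107444 + (2.107444 − 2.112823)/15 = 2.107085
R_{3,3} = (64·2.107085 − 2.108299) / 63 = 2.107066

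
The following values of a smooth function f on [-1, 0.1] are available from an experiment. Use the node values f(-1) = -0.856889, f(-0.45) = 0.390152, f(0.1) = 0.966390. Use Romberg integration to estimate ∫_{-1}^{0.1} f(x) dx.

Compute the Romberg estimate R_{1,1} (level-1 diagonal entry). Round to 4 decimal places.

R_{0,0} (trapezoid, 1 panel, h=1.1000): 0.060226
R_{1,0} (trapezoid, 2 panels, h=0.5500): 0.244696
R_{1,1} = 0.244696 + (0.244696 − 0.060226)/3 = 0.306186

0.3062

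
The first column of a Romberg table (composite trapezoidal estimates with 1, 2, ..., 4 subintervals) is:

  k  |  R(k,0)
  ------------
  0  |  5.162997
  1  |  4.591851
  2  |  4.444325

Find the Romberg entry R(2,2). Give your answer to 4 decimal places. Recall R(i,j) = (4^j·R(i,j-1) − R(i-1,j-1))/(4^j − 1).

R(1,1) = (4·4.591851 − 5.162997) / 3 = 4.401469
R(2,1) = (4·4.444325 − 4.591851) / 3 = 4.395150
R(2,2) = (16·4.395150 − 4.401469) / 15 = 4.394729

4.3947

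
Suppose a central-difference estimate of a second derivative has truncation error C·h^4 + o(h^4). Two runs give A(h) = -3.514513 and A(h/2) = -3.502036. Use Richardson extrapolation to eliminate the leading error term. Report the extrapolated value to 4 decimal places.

-3.5012

The leading error scales as h^4; refining by a factor of 2 reduces it by 2^4 = 16.
Extrapolated value = (16·A(h/2) − A(h)) / (16 − 1)
= (16·(-3.502036) − (-3.514513)) / 15
= -52.518063 / 15 = -3.501204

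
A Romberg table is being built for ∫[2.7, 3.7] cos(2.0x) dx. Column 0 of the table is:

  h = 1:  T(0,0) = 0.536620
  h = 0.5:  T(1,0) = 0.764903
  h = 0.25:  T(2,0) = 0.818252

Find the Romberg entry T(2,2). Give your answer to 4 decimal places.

0.8357

Richardson extrapolation on the trapezoidal column (denominator 4−1=3):
T(1,1) = 0.764903 + (0.764903 − 0.536620)/3 = 0.840997
T(2,1) = 0.818252 + (0.818252 − 0.764903)/3 = 0.836035
T(2,2) = (16·0.836035 − 0.840997) / 15 = 0.835704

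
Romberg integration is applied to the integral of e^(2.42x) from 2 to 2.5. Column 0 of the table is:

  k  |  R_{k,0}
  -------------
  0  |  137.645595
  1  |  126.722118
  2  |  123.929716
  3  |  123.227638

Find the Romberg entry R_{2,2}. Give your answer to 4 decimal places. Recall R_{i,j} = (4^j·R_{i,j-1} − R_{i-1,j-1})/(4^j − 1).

Richardson extrapolation on the trapezoidal column (denominator 4−1=3):
R_{1,1} = (4·126.722118 − 137.645595) / 3 = 123.080959
R_{2,1} = 123.929716 + (123.929716 − 126.722118)/3 = 122.998915
R_{2,2} = 122.998915 + (122.998915 − 123.080959)/15 = 122.993445

122.9934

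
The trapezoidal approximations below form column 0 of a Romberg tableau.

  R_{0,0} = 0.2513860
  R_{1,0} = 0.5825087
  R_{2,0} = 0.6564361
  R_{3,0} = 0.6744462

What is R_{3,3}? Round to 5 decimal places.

0.68041

Richardson extrapolation on the trapezoidal column (denominator 4−1=3):
R_{1,1} = 0.5825087 + (0.5825087 − 0.2513860)/3 = 0.6928829
R_{2,1} = 0.6564361 + (0.6564361 − 0.5825087)/3 = 0.6810786
R_{3,1} = (4·0.6744462 − 0.6564361) / 3 = 0.6804496
R_{2,2} = (16·0.6810786 − 0.6928829) / 15 = 0.6802916
R_{3,2} = 0.6804496 + (0.6804496 − 0.6810786)/15 = 0.6804077
R_{3,3} = (64·0.6804077 − 0.6802916) / 63 = 0.6804095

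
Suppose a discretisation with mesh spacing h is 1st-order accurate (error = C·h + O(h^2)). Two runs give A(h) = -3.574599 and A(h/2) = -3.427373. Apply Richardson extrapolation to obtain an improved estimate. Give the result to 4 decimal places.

-3.2801

The leading error scales as h; refining by a factor of 2 reduces it by 2^1 = 2.
Extrapolated value = (2·A(h/2) − A(h)) / (2 − 1)
= (2·(-3.427373) − (-3.574599)) / 1
= -3.280147 / 1 = -3.280147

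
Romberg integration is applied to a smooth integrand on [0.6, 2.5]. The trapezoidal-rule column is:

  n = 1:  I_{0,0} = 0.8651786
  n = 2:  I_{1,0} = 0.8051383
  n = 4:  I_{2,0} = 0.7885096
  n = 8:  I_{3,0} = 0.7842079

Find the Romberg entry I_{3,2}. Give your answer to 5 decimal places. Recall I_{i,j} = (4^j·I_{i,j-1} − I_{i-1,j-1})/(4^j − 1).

Richardson extrapolation on the trapezoidal column (denominator 4−1=3):
I_{2,1} = 0.7885096 + (0.7885096 − 0.8051383)/3 = 0.7829667
I_{3,1} = (4·0.7842079 − 0.7885096) / 3 = 0.7827740
I_{3,2} = (16·0.7827740 − 0.7829667) / 15 = 0.7827612

0.78276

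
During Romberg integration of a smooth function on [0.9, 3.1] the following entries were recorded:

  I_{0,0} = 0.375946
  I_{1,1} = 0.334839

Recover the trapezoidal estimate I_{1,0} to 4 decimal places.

From I_{1,1} = (4·I_{1,0} − I_{0,0})/3, solve for I_{1,0}:
4·I_{1,0} = 3·0.334839 + 0.375946 = 1.380463
I_{1,0} = 0.345116

0.3451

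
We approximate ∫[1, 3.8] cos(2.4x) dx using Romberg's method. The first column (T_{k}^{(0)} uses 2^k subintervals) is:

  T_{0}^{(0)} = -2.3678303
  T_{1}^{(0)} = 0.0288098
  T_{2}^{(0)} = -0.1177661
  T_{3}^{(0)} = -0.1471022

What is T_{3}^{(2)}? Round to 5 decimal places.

-0.15623

T_{2}^{(1)} = (4·(-0.1177661) − 0.0288098) / 3 = -0.1666247
T_{3}^{(1)} = (4·(-0.1471022) − (-0.1177661)) / 3 = -0.1568809
T_{3}^{(2)} = -0.1568809 + (-0.1568809 − (-0.1666247))/15 = -0.1562313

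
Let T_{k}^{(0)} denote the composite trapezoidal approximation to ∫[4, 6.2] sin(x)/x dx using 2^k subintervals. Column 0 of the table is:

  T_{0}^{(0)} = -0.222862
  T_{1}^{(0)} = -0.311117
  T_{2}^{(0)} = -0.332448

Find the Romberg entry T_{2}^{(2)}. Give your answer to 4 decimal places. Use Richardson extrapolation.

T_{1}^{(1)} = (4·(-0.311117) − (-0.222862)) / 3 = -0.340535
T_{2}^{(1)} = -0.332448 + (-0.332448 − (-0.311117))/3 = -0.339558
T_{2}^{(2)} = (16·(-0.339558) − (-0.340535)) / 15 = -0.339493

-0.3395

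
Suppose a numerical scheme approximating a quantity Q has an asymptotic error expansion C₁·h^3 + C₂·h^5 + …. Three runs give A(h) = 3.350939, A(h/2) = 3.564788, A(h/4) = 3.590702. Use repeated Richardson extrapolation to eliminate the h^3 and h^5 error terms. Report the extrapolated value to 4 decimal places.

3.5944

First eliminate the h^3 term (factor 2^3 = 8):
  B₁ = (8·3.564788 − 3.350939)/7 = 3.595338
  B₂ = (8·3.590702 − 3.564788)/7 = 3.594404
Then eliminate the h^5 term (factor 2^5 = 32):
  (32·3.594404 − 3.595338)/31 = 3.594374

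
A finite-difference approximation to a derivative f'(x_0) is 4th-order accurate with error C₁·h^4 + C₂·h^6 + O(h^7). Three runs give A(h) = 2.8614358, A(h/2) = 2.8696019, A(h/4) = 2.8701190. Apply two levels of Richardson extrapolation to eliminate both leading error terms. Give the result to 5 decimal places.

2.87015

First eliminate the h^4 term (factor 2^4 = 16):
  B₁ = (16·2.8696019 − 2.8614358)/15 = 2.8701463
  B₂ = (16·2.8701190 − 2.8696019)/15 = 2.8701535
Then eliminate the h^6 term (factor 2^6 = 64):
  (64·2.8701535 − 2.8701463)/63 = 2.8701536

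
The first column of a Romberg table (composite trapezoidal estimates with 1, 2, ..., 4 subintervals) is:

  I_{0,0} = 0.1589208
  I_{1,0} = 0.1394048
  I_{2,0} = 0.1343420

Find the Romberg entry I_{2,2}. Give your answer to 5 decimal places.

0.13264

Richardson extrapolation on the trapezoidal column (denominator 4−1=3):
I_{1,1} = 0.1394048 + (0.1394048 − 0.1589208)/3 = 0.1328995
I_{2,1} = 0.1343420 + (0.1343420 − 0.1394048)/3 = 0.1326544
I_{2,2} = (16·0.1326544 − 0.1328995) / 15 = 0.1326381
(Column j=1 coincides with Simpson's rule on the same nodes.)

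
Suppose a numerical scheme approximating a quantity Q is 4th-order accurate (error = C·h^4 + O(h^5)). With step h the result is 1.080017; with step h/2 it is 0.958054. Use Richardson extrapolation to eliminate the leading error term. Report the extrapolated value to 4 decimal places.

0.9499

The leading error scales as h^4; refining by a factor of 2 reduces it by 2^4 = 16.
Extrapolated value = (16·A(h/2) − A(h)) / (16 − 1)
= (16·0.958054 − 1.080017) / 15
= 14.248847 / 15 = 0.949923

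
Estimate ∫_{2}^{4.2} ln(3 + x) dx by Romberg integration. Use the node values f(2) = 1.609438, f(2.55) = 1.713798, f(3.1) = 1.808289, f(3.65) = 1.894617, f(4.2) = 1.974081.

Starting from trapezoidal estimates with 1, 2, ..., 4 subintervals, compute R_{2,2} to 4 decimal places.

3.9662

R_{0,0} (trapezoid, 1 panel, h=2.2000): 3.941871
R_{1,0} (trapezoid, 2 panels, h=1.1000): 3.960053
R_{2,0} (trapezoid, 4 panels, h=0.5500): 3.964655
R_{1,1} = 3.960053 + (3.960053 − 3.941871)/3 = 3.966114
R_{2,1} = 3.964655 + (3.964655 − 3.960053)/3 = 3.966189
R_{2,2} = 3.966189 + (3.966189 − 3.966114)/15 = 3.966194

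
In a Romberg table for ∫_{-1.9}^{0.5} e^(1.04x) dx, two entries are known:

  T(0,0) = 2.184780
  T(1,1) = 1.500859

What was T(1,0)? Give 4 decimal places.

From T(1,1) = (4·T(1,0) − T(0,0))/3, solve for T(1,0):
4·T(1,0) = 3·1.500859 + 2.184780 = 6.687357
T(1,0) = 1.671839

1.6718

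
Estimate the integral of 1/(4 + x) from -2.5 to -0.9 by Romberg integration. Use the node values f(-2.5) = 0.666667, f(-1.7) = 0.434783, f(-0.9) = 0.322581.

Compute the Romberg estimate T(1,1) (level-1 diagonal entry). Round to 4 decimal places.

T(0,0) (trapezoid, 1 panel, h=1.6000): 0.791398
T(1,0) (trapezoid, 2 panels, h=0.8000): 0.743526
T(1,1) = 0.743526 + (0.743526 − 0.791398)/3 = 0.727569

0.7276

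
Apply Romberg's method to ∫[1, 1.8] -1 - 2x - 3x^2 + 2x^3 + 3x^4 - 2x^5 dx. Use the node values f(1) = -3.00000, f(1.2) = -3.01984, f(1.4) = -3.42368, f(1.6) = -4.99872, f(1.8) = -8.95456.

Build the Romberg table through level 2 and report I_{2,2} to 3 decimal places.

-3.390

I_{0,0} (trapezoid, 1 panel, h=0.8000): -4.78182
I_{1,0} (trapezoid, 2 panels, h=0.4000): -3.76038
I_{2,0} (trapezoid, 4 panels, h=0.2000): -3.48390
I_{1,1} = -3.76038 + (-3.76038 − (-4.78182))/3 = -3.41990
I_{2,1} = -3.48390 + (-3.48390 − (-3.76038))/3 = -3.39174
I_{2,2} = -3.39174 + (-3.39174 − (-3.41990))/15 = -3.38986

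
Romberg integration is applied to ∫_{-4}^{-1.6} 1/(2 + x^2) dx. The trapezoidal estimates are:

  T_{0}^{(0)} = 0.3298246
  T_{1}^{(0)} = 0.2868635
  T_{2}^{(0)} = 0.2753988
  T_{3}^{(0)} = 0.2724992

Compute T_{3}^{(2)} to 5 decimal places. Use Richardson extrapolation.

T_{2}^{(1)} = 0.2753988 + (0.2753988 − 0.2868635)/3 = 0.2715772
T_{3}^{(1)} = (4·0.2724992 − 0.2753988) / 3 = 0.2715327
T_{3}^{(2)} = (16·0.2715327 − 0.2715772) / 15 = 0.2715297
(Column j=1 coincides with Simpson's rule on the same nodes.)

0.27153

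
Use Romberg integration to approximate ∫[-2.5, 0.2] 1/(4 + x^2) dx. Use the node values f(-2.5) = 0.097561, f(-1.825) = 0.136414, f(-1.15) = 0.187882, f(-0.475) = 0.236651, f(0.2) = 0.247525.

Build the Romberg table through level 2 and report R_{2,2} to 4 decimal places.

R_{0,0} (trapezoid, 1 panel, h=2.7000): 0.465866
R_{1,0} (trapezoid, 2 panels, h=1.3500): 0.486574
R_{2,0} (trapezoid, 4 panels, h=0.6750): 0.495106
R_{1,1} = 0.486574 + (0.486574 − 0.465866)/3 = 0.493477
R_{2,1} = 0.495106 + (0.495106 − 0.486574)/3 = 0.497950
R_{2,2} = 0.497950 + (0.497950 − 0.493477)/15 = 0.498248

0.4982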